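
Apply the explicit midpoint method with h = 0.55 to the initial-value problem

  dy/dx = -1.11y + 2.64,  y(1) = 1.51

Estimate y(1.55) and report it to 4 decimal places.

Midpoint: k1 = f(x_n, y_n); k2 = f(x_n + h/2, y_n + (h/2)·k1); y_{n+1} = y_n + h·k2.
x=1.000000, y=1.510000:
  k1 = f(1.000000, 1.510000) = 0.963900
  k2 = f(1.275000, 1.775073) = 0.669670
  y ← 1.510000 + 0.55·0.669670 = 1.878318
y(1.55) ≈ 1.8783

1.8783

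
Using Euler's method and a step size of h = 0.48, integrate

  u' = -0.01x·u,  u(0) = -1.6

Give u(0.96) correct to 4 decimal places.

-1.5963

Euler: u_{n+1} = u_n + h·f(x_n, u_n).
x=0.000000, u=-1.600000: f=0.000000 → u ← -1.600000 + 0.48·0.000000 = -1.600000
x=0.480000, u=-1.600000: f=0.007680 → u ← -1.600000 + 0.48·0.007680 = -1.596314
u(0.96) ≈ -1.5963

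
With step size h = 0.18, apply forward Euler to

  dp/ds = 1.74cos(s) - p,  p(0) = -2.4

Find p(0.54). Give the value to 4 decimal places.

Euler: p_{n+1} = p_n + h·f(s_n, p_n).
s=0.000000, p=-2.400000: f=4.140000 → p ← -2.400000 + 0.18·4.140000 = -1.654800
s=0.180000, p=-1.654800: f=3.366688 → p ← -1.654800 + 0.18·3.366688 = -1.048796
s=0.360000, p=-1.048796: f=2.677257 → p ← -1.048796 + 0.18·2.677257 = -0.566890
p(0.54) ≈ -0.5669

-0.5669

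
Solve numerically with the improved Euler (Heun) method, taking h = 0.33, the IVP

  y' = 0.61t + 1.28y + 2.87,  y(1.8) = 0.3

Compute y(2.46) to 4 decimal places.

4.8328

Heun: k1 = f(t_n, y_n); k2 = f(t_n + h, y_n + h·k1); y_{n+1} = y_n + (h/2)·(k1 + k2).
t=1.800000, y=0.300000:
  k1 = f(1.800000, 0.300000) = 4.352000
  k2 = f(2.130000, 1.736160) = 6.391585
  y ← 0.300000 + (0.33/2)·(4.352000 + 6.391585) = 2.072691
t=2.130000, y=2.072691:
  k1 = f(2.130000, 2.072691) = 6.822345
  k2 = f(2.460000, 4.324065) = 9.905404
  y ← 2.072691 + (0.33/2)·(6.822345 + 9.905404) = 4.832770
y(2.46) ≈ 4.8328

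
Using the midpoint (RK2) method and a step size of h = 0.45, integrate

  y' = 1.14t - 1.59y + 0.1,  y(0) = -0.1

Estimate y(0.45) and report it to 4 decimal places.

Midpoint: k1 = f(t_n, y_n); k2 = f(t_n + h/2, y_n + (h/2)·k1); y_{n+1} = y_n + h·k2.
t=0.000000, y=-0.100000:
  k1 = f(0.000000, -0.100000) = 0.259000
  k2 = f(0.225000, -0.041725) = 0.422843
  y ← -0.100000 + 0.45·0.422843 = 0.090279
y(0.45) ≈ 0.0903

0.0903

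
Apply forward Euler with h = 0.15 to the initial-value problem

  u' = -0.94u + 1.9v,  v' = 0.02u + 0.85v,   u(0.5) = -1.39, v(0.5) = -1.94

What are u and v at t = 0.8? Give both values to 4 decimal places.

Euler on (u,v): u_{n+1} = u_n + h·u', v_{n+1} = v_n + h·v'.
0.500000: (-1.390000, -1.940000); f=(-2.379400, -1.676800) → (-1.746910, -2.191520)
0.650000: (-1.746910, -2.191520); f=(-2.521793, -1.897730) → (-2.125179, -2.476180)
(u(0.8), v(0.8)) ≈ (-2.1252, -2.4762)

-2.1252, -2.4762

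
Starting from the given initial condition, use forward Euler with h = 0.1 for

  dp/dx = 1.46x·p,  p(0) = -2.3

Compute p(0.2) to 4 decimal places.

-2.3336

Euler: p_{n+1} = p_n + h·f(x_n, p_n).
x=0.000000, p=-2.300000: f=0.000000 → p ← -2.300000 + 0.1·0.000000 = -2.300000
x=0.100000, p=-2.300000: f=-0.335800 → p ← -2.300000 + 0.1·(-0.335800) = -2.333580
p(0.2) ≈ -2.3336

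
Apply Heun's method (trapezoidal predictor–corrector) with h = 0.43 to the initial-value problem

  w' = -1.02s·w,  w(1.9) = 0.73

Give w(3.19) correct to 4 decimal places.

Heun: k1 = f(s_n, w_n); k2 = f(s_n + h, w_n + h·k1); w_{n+1} = w_n + (h/2)·(k1 + k2).
s=1.900000, w=0.730000:
  k1 = f(1.900000, 0.730000) = -1.414740
  k2 = f(2.330000, 0.121662) = -0.289141
  w ← 0.730000 + (0.43/2)·(-1.414740 + (-0.289141)) = 0.363665
s=2.330000, w=0.363665:
  k1 = f(2.330000, 0.363665) = -0.864287
  k2 = f(2.760000, -0.007978) = 0.022460
  w ← 0.363665 + (0.43/2)·(-0.864287 + 0.022460) = 0.182673
s=2.760000, w=0.182673:
  k1 = f(2.760000, 0.182673) = -0.514260
  k2 = f(3.190000, -0.038459) = 0.125138
  w ← 0.182673 + (0.43/2)·(-0.514260 + 0.125138) = 0.099011
w(3.19) ≈ 0.0990

0.0990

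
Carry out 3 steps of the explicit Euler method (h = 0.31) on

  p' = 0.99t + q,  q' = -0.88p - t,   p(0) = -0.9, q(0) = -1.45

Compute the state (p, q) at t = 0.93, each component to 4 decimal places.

-1.7265, -0.6806

Euler on (p,q): p_{n+1} = p_n + h·p', q_{n+1} = q_n + h·q'.
0.000000: (-0.900000, -1.450000); f=(-1.450000, 0.792000) → (-1.349500, -1.204480)
0.310000: (-1.349500, -1.204480); f=(-0.897580, 0.877560) → (-1.627750, -0.932436)
0.620000: (-1.627750, -0.932436); f=(-0.318636, 0.812420) → (-1.726527, -0.680586)
(p(0.93), q(0.93)) ≈ (-1.7265, -0.6806)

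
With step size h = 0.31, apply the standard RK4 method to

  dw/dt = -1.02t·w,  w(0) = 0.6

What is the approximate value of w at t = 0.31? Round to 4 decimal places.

RK4: k1 = f(t_n, w_n); k2 = f(t_n + h/2, w_n + (h/2)·k1); k3 = f(t_n + h/2, w_n + (h/2)·k2); k4 = f(t_n + h, w_n + h·k3); w_{n+1} = w_n + (h/6)·(k1 + 2k2 + 2k3 + k4).
t=0.000000, w=0.600000:
  k1 = f(0.000000, 0.600000) = 0.000000
  k2 = f(0.155000, 0.600000) = -0.094860
  k3 = f(0.155000, 0.585297) = -0.092535
  k4 = f(0.310000, 0.571314) = -0.180649
  w ← 0.600000 + (0.31/6)·(k1 + 2k2 + 2k3 + k4) = 0.571302
w(0.31) ≈ 0.5713

0.5713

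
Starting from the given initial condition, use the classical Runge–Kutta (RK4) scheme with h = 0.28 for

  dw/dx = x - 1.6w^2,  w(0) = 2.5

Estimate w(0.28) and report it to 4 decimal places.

RK4: k1 = f(x_n, w_n); k2 = f(x_n + h/2, w_n + (h/2)·k1); k3 = f(x_n + h/2, w_n + (h/2)·k2); k4 = f(x_n + h, w_n + h·k3); w_{n+1} = w_n + (h/6)·(k1 + 2k2 + 2k3 + k4).
x=0.000000, w=2.500000:
  k1 = f(0.000000, 2.500000) = -10.000000
  k2 = f(0.140000, 1.100000) = -1.796000
  k3 = f(0.140000, 2.248560) = -7.949635
  k4 = f(0.280000, 0.274102) = 0.159789
  w ← 2.500000 + (0.28/6)·(k1 + 2k2 + 2k3 + k4) = 1.131198
w(0.28) ≈ 1.1312

1.1312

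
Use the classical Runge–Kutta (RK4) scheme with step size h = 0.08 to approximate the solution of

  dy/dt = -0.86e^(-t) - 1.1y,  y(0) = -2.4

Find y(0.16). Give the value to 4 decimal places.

RK4: k1 = f(t_n, y_n); k2 = f(t_n + h/2, y_n + (h/2)·k1); k3 = f(t_n + h/2, y_n + (h/2)·k2); k4 = f(t_n + h, y_n + h·k3); y_{n+1} = y_n + (h/6)·(k1 + 2k2 + 2k3 + k4).
t=0.000000, y=-2.400000:
  k1 = f(0.000000, -2.400000) = 1.780000
  k2 = f(0.040000, -2.328800) = 1.735401
  k3 = f(0.040000, -2.330584) = 1.737363
  k4 = f(0.080000, -2.261011) = 1.693232
  y ← -2.400000 + (0.08/6)·(k1 + 2k2 + 2k3 + k4) = -2.261083
t=0.080000, y=-2.261083:
  k1 = f(0.080000, -2.261083) = 1.693311
  k2 = f(0.120000, -2.193351) = 1.649934
  k3 = f(0.120000, -2.195086) = 1.651843
  k4 = f(0.160000, -2.128936) = 1.608986
  y ← -2.261083 + (0.08/6)·(k1 + 2k2 + 2k3 + k4) = -2.129005
y(0.16) ≈ -2.1290

-2.1290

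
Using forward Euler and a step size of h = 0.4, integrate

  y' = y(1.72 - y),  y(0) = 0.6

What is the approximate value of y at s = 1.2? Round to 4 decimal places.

1.4233

Euler: y_{n+1} = y_n + h·f(s_n, y_n).
s=0.000000, y=0.600000: f=0.672000 → y ← 0.600000 + 0.4·0.672000 = 0.868800
s=0.400000, y=0.868800: f=0.739523 → y ← 0.868800 + 0.4·0.739523 = 1.164609
s=0.800000, y=1.164609: f=0.646813 → y ← 1.164609 + 0.4·0.646813 = 1.423334
y(1.2) ≈ 1.4233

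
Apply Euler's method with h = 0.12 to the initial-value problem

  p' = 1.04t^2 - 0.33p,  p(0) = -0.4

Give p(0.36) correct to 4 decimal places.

Euler: p_{n+1} = p_n + h·f(t_n, p_n).
t=0.000000, p=-0.400000: f=0.132000 → p ← -0.400000 + 0.12·0.132000 = -0.384160
t=0.120000, p=-0.384160: f=0.141749 → p ← -0.384160 + 0.12·0.141749 = -0.367150
t=0.240000, p=-0.367150: f=0.181064 → p ← -0.367150 + 0.12·0.181064 = -0.345423
p(0.36) ≈ -0.3454

-0.3454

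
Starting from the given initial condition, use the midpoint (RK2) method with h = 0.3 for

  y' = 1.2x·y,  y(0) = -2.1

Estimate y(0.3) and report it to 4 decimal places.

-2.2134

Midpoint: k1 = f(x_n, y_n); k2 = f(x_n + h/2, y_n + (h/2)·k1); y_{n+1} = y_n + h·k2.
x=0.000000, y=-2.100000:
  k1 = f(0.000000, -2.100000) = 0.000000
  k2 = f(0.150000, -2.100000) = -0.378000
  y ← -2.100000 + 0.3·(-0.378000) = -2.213400
y(0.3) ≈ -2.2134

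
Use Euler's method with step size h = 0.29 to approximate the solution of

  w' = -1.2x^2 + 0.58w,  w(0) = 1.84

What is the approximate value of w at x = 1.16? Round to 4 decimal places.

2.9867

Euler: w_{n+1} = w_n + h·f(x_n, w_n).
x=0.000000, w=1.840000: f=1.067200 → w ← 1.840000 + 0.29·1.067200 = 2.149488
x=0.290000, w=2.149488: f=1.145783 → w ← 2.149488 + 0.29·1.145783 = 2.481765
x=0.580000, w=2.481765: f=1.035744 → w ← 2.481765 + 0.29·1.035744 = 2.782131
x=0.870000, w=2.782131: f=0.705356 → w ← 2.782131 + 0.29·0.705356 = 2.986684
w(1.16) ≈ 2.9867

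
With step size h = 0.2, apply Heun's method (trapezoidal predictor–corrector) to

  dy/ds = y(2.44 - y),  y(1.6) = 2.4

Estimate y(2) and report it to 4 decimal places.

2.4239

Heun: k1 = f(s_n, y_n); k2 = f(s_n + h, y_n + h·k1); y_{n+1} = y_n + (h/2)·(k1 + k2).
s=1.600000, y=2.400000:
  k1 = f(1.600000, 2.400000) = 0.096000
  k2 = f(1.800000, 2.419200) = 0.050319
  y ← 2.400000 + (0.2/2)·(0.096000 + 0.050319) = 2.414632
s=1.800000, y=2.414632:
  k1 = f(1.800000, 2.414632) = 0.061255
  k2 = f(2.000000, 2.426883) = 0.031834
  y ← 2.414632 + (0.2/2)·(0.061255 + 0.031834) = 2.423941
y(2) ≈ 2.4239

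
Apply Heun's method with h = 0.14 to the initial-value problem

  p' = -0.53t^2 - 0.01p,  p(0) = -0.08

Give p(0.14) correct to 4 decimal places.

Heun: k1 = f(t_n, p_n); k2 = f(t_n + h, p_n + h·k1); p_{n+1} = p_n + (h/2)·(k1 + k2).
t=0.000000, p=-0.080000:
  k1 = f(0.000000, -0.080000) = 0.000800
  k2 = f(0.140000, -0.079888) = -0.009589
  p ← -0.080000 + (0.14/2)·(0.000800 + (-0.009589)) = -0.080615
p(0.14) ≈ -0.0806

-0.0806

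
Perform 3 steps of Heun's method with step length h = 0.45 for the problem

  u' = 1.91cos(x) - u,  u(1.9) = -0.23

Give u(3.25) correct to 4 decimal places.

-1.2458

Heun: k1 = f(x_n, u_n); k2 = f(x_n + h, u_n + h·k1); u_{n+1} = u_n + (h/2)·(k1 + k2).
x=1.900000, u=-0.230000:
  k1 = f(1.900000, -0.230000) = -0.387483
  k2 = f(2.350000, -0.404367) = -0.937815
  u ← -0.230000 + (0.45/2)·(-0.387483 + (-0.937815)) = -0.528192
x=2.350000, u=-0.528192:
  k1 = f(2.350000, -0.528192) = -0.813990
  k2 = f(2.800000, -0.894487) = -0.905157
  u ← -0.528192 + (0.45/2)·(-0.813990 + (-0.905157)) = -0.915000
x=2.800000, u=-0.915000:
  k1 = f(2.800000, -0.915000) = -0.884645
  k2 = f(3.250000, -1.313090) = -0.585698
  u ← -0.915000 + (0.45/2)·(-0.884645 + (-0.585698)) = -1.245827
u(3.25) ≈ -1.2458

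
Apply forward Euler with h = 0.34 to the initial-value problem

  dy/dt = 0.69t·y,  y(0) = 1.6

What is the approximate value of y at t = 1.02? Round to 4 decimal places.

2.0032

Euler: y_{n+1} = y_n + h·f(t_n, y_n).
t=0.000000, y=1.600000: f=0.000000 → y ← 1.600000 + 0.34·0.000000 = 1.600000
t=0.340000, y=1.600000: f=0.375360 → y ← 1.600000 + 0.34·0.375360 = 1.727622
t=0.680000, y=1.727622: f=0.810600 → y ← 1.727622 + 0.34·0.810600 = 2.003227
y(1.02) ≈ 2.0032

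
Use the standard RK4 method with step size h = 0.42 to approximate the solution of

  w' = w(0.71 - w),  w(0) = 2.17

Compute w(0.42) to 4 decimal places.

1.4154

RK4: k1 = f(x_n, w_n); k2 = f(x_n + h/2, w_n + (h/2)·k1); k3 = f(x_n + h/2, w_n + (h/2)·k2); k4 = f(x_n + h, w_n + h·k3); w_{n+1} = w_n + (h/6)·(k1 + 2k2 + 2k3 + k4).
x=0.000000, w=2.170000:
  k1 = f(0.000000, 2.170000) = -3.168200
  k2 = f(0.210000, 1.504678) = -1.195735
  k3 = f(0.210000, 1.918896) = -2.319745
  k4 = f(0.420000, 1.195707) = -0.580763
  w ← 2.170000 + (0.42/6)·(k1 + 2k2 + 2k3 + k4) = 1.415405
w(0.42) ≈ 1.4154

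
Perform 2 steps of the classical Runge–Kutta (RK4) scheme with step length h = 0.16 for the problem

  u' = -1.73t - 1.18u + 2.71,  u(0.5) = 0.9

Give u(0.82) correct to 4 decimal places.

RK4: k1 = f(t_n, u_n); k2 = f(t_n + h/2, u_n + (h/2)·k1); k3 = f(t_n + h/2, u_n + (h/2)·k2); k4 = f(t_n + h, u_n + h·k3); u_{n+1} = u_n + (h/6)·(k1 + 2k2 + 2k3 + k4).
t=0.500000, u=0.900000:
  k1 = f(0.500000, 0.900000) = 0.783000
  k2 = f(0.580000, 0.962640) = 0.570685
  k3 = f(0.580000, 0.945655) = 0.590727
  k4 = f(0.660000, 0.994516) = 0.394671
  u ← 0.900000 + (0.16/6)·(k1 + 2k2 + 2k3 + k4) = 0.993347
t=0.660000, u=0.993347:
  k1 = f(0.660000, 0.993347) = 0.396051
  k2 = f(0.740000, 1.025031) = 0.220264
  k3 = f(0.740000, 1.010968) = 0.236858
  k4 = f(0.820000, 1.031244) = 0.074532
  u ← 0.993347 + (0.16/6)·(k1 + 2k2 + 2k3 + k4) = 1.030275
u(0.82) ≈ 1.0303

1.0303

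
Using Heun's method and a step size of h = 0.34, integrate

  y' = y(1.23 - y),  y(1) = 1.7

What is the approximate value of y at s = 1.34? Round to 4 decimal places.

1.5160

Heun: k1 = f(s_n, y_n); k2 = f(s_n + h, y_n + h·k1); y_{n+1} = y_n + (h/2)·(k1 + k2).
s=1.000000, y=1.700000:
  k1 = f(1.000000, 1.700000) = -0.799000
  k2 = f(1.340000, 1.428340) = -0.283297
  y ← 1.700000 + (0.34/2)·(-0.799000 + (-0.283297)) = 1.516010
y(1.34) ≈ 1.5160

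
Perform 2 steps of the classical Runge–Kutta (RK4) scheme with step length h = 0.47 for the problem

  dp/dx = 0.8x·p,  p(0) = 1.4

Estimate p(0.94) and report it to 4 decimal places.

RK4: k1 = f(x_n, p_n); k2 = f(x_n + h/2, p_n + (h/2)·k1); k3 = f(x_n + h/2, p_n + (h/2)·k2); k4 = f(x_n + h, p_n + h·k3); p_{n+1} = p_n + (h/6)·(k1 + 2k2 + 2k3 + k4).
x=0.000000, p=1.400000:
  k1 = f(0.000000, 1.400000) = 0.000000
  k2 = f(0.235000, 1.400000) = 0.263200
  k3 = f(0.235000, 1.461852) = 0.274828
  k4 = f(0.470000, 1.529169) = 0.574968
  p ← 1.400000 + (0.47/6)·(k1 + 2k2 + 2k3 + k4) = 1.529330
x=0.470000, p=1.529330:
  k1 = f(0.470000, 1.529330) = 0.575028
  k2 = f(0.705000, 1.664462) = 0.938756
  k3 = f(0.705000, 1.749938) = 0.986965
  k4 = f(0.940000, 1.993204) = 1.498889
  p ← 1.529330 + (0.47/6)·(k1 + 2k2 + 2k3 + k4) = 1.993483
p(0.94) ≈ 1.9935

1.9935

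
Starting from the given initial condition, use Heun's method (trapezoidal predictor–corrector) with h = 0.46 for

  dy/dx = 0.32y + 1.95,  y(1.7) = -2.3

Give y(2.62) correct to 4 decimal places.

-1.0062

Heun: k1 = f(x_n, y_n); k2 = f(x_n + h, y_n + h·k1); y_{n+1} = y_n + (h/2)·(k1 + k2).
x=1.700000, y=-2.300000:
  k1 = f(1.700000, -2.300000) = 1.214000
  k2 = f(2.160000, -1.741560) = 1.392701
  y ← -2.300000 + (0.46/2)·(1.214000 + 1.392701) = -1.700459
x=2.160000, y=-1.700459:
  k1 = f(2.160000, -1.700459) = 1.405853
  k2 = f(2.620000, -1.053766) = 1.612795
  y ← -1.700459 + (0.46/2)·(1.405853 + 1.612795) = -1.006170
y(2.62) ≈ -1.0062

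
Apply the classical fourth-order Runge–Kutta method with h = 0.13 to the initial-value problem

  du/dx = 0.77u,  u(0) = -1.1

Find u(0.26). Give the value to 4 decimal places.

RK4: k1 = f(x_n, u_n); k2 = f(x_n + h/2, u_n + (h/2)·k1); k3 = f(x_n + h/2, u_n + (h/2)·k2); k4 = f(x_n + h, u_n + h·k3); u_{n+1} = u_n + (h/6)·(k1 + 2k2 + 2k3 + k4).
x=0.000000, u=-1.100000:
  k1 = f(0.000000, -1.100000) = -0.847000
  k2 = f(0.065000, -1.155055) = -0.889392
  k3 = f(0.065000, -1.157811) = -0.891514
  k4 = f(0.130000, -1.215897) = -0.936241
  u ← -1.100000 + (0.13/6)·(k1 + 2k2 + 2k3 + k4) = -1.215809
x=0.130000, u=-1.215809:
  k1 = f(0.130000, -1.215809) = -0.936173
  k2 = f(0.195000, -1.276661) = -0.983029
  k3 = f(0.195000, -1.279706) = -0.985374
  k4 = f(0.260000, -1.343908) = -1.034809
  u ← -1.215809 + (0.13/6)·(k1 + 2k2 + 2k3 + k4) = -1.343812
u(0.26) ≈ -1.3438

-1.3438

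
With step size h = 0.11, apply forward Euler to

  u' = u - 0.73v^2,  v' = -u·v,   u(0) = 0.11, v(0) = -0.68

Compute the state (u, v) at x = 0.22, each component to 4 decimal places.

0.0581, -0.6655

Euler on (u,v): u_{n+1} = u_n + h·u', v_{n+1} = v_n + h·v'.
0.000000: (0.110000, -0.680000); f=(-0.227552, 0.074800) → (0.084969, -0.671772)
0.110000: (0.084969, -0.671772); f=(-0.244463, 0.057080) → (0.058078, -0.665493)
(u(0.22), v(0.22)) ≈ (0.0581, -0.6655)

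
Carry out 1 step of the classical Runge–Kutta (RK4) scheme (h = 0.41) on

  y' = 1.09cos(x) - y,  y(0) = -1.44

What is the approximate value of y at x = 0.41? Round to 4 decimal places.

RK4: k1 = f(x_n, y_n); k2 = f(x_n + h/2, y_n + (h/2)·k1); k3 = f(x_n + h/2, y_n + (h/2)·k2); k4 = f(x_n + h, y_n + h·k3); y_{n+1} = y_n + (h/6)·(k1 + 2k2 + 2k3 + k4).
x=0.000000, y=-1.440000:
  k1 = f(0.000000, -1.440000) = 2.530000
  k2 = f(0.205000, -0.921350) = 1.988526
  k3 = f(0.205000, -1.032352) = 2.099529
  k4 = f(0.410000, -0.579193) = 1.578855
  y ← -1.440000 + (0.41/6)·(k1 + 2k2 + 2k3 + k4) = -0.600527
y(0.41) ≈ -0.6005

-0.6005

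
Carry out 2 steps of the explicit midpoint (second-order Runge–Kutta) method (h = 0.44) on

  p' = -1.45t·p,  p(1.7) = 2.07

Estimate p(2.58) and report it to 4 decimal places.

0.4749

Midpoint: k1 = f(t_n, p_n); k2 = f(t_n + h/2, p_n + (h/2)·k1); p_{n+1} = p_n + h·k2.
t=1.700000, p=2.070000:
  k1 = f(1.700000, 2.070000) = -5.102550
  k2 = f(1.920000, 0.947439) = -2.637670
  p ← 2.070000 + 0.44·(-2.637670) = 0.909425
t=2.140000, p=0.909425:
  k1 = f(2.140000, 0.909425) = -2.821946
  k2 = f(2.360000, 0.288597) = -0.987579
  p ← 0.909425 + 0.44·(-0.987579) = 0.474890
p(2.58) ≈ 0.4749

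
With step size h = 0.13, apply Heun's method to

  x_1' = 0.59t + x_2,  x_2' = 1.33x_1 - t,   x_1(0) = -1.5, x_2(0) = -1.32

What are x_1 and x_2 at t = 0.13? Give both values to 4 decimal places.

-1.6835, -1.6026

Heun on (x_1,x_2): k1 = f(t_n, state_n); k2 = f(t_n + h, state_n + h·k1); state_{n+1} = state_n + (h/2)·(k1 + k2).
0.000000: (-1.500000, -1.320000)
  k1 = (-1.320000, -1.995000)
  predictor → (-1.671600, -1.579350)
  k2 = (-1.502650, -2.353228)
  → (-1.683472, -1.602635)
(x_1(0.13), x_2(0.13)) ≈ (-1.6835, -1.6026)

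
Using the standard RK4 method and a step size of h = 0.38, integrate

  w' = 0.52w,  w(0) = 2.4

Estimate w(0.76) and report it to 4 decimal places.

RK4: k1 = f(t_n, w_n); k2 = f(t_n + h/2, w_n + (h/2)·k1); k3 = f(t_n + h/2, w_n + (h/2)·k2); k4 = f(t_n + h, w_n + h·k3); w_{n+1} = w_n + (h/6)·(k1 + 2k2 + 2k3 + k4).
t=0.000000, w=2.400000:
  k1 = f(0.000000, 2.400000) = 1.248000
  k2 = f(0.190000, 2.637120) = 1.371302
  k3 = f(0.190000, 2.660547) = 1.383485
  k4 = f(0.380000, 2.925724) = 1.521377
  w ← 2.400000 + (0.38/6)·(k1 + 2k2 + 2k3 + k4) = 2.924334
t=0.380000, w=2.924334:
  k1 = f(0.380000, 2.924334) = 1.520653
  k2 = f(0.570000, 3.213258) = 1.670894
  k3 = f(0.570000, 3.241803) = 1.685738
  k4 = f(0.760000, 3.564914) = 1.853755
  w ← 2.924334 + (0.38/6)·(k1 + 2k2 + 2k3 + k4) = 3.563219
w(0.76) ≈ 3.5632

3.5632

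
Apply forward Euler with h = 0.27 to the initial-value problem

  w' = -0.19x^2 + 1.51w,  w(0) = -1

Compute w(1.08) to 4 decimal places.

Euler: w_{n+1} = w_n + h·f(x_n, w_n).
x=0.000000, w=-1.000000: f=-1.510000 → w ← -1.000000 + 0.27·(-1.510000) = -1.407700
x=0.270000, w=-1.407700: f=-2.139478 → w ← -1.407700 + 0.27·(-2.139478) = -1.985359
x=0.540000, w=-1.985359: f=-3.053296 → w ← -1.985359 + 0.27·(-3.053296) = -2.809749
x=0.810000, w=-2.809749: f=-4.367380 → w ← -2.809749 + 0.27·(-4.367380) = -3.988942
w(1.08) ≈ -3.9889

-3.9889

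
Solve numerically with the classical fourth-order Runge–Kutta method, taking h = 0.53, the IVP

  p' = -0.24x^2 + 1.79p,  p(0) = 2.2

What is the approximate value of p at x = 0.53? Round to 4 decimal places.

5.6491

RK4: k1 = f(x_n, p_n); k2 = f(x_n + h/2, p_n + (h/2)·k1); k3 = f(x_n + h/2, p_n + (h/2)·k2); k4 = f(x_n + h, p_n + h·k3); p_{n+1} = p_n + (h/6)·(k1 + 2k2 + 2k3 + k4).
x=0.000000, p=2.200000:
  k1 = f(0.000000, 2.200000) = 3.938000
  k2 = f(0.265000, 3.243570) = 5.789136
  k3 = f(0.265000, 3.734121) = 6.667223
  k4 = f(0.530000, 5.733628) = 10.195778
  p ← 2.200000 + (0.53/6)·(k1 + 2k2 + 2k3 + k4) = 5.649107
p(0.53) ≈ 5.6491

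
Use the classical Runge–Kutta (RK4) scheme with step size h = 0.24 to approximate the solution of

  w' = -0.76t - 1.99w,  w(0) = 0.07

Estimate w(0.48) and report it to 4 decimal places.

-0.0383

RK4: k1 = f(t_n, w_n); k2 = f(t_n + h/2, w_n + (h/2)·k1); k3 = f(t_n + h/2, w_n + (h/2)·k2); k4 = f(t_n + h, w_n + h·k3); w_{n+1} = w_n + (h/6)·(k1 + 2k2 + 2k3 + k4).
t=0.000000, w=0.070000:
  k1 = f(0.000000, 0.070000) = -0.139300
  k2 = f(0.120000, 0.053284) = -0.197235
  k3 = f(0.120000, 0.046332) = -0.183400
  k4 = f(0.240000, 0.025984) = -0.234108
  w ← 0.070000 + (0.24/6)·(k1 + 2k2 + 2k3 + k4) = 0.024613
t=0.240000, w=0.024613:
  k1 = f(0.240000, 0.024613) = -0.231380
  k2 = f(0.360000, -0.003153) = -0.267326
  k3 = f(0.360000, -0.007466) = -0.258742
  k4 = f(0.480000, -0.037485) = -0.290204
  w ← 0.024613 + (0.24/6)·(k1 + 2k2 + 2k3 + k4) = -0.038336
w(0.48) ≈ -0.0383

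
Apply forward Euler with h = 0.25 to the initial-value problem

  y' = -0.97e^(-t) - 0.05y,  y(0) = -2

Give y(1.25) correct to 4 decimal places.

Euler: y_{n+1} = y_n + h·f(t_n, y_n).
t=0.000000, y=-2.000000: f=-0.870000 → y ← -2.000000 + 0.25·(-0.870000) = -2.217500
t=0.250000, y=-2.217500: f=-0.644562 → y ← -2.217500 + 0.25·(-0.644562) = -2.378640
t=0.500000, y=-2.378640: f=-0.469403 → y ← -2.378640 + 0.25·(-0.469403) = -2.495991
t=0.750000, y=-2.495991: f=-0.333396 → y ← -2.495991 + 0.25·(-0.333396) = -2.579340
t=1.000000, y=-2.579340: f=-0.227876 → y ← -2.579340 + 0.25·(-0.227876) = -2.636309
y(1.25) ≈ -2.6363

-2.6363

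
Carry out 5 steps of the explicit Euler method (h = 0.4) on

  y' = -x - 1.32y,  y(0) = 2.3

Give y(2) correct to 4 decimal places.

-0.9008

Euler: y_{n+1} = y_n + h·f(x_n, y_n).
x=0.000000, y=2.300000: f=-3.036000 → y ← 2.300000 + 0.4·(-3.036000) = 1.085600
x=0.400000, y=1.085600: f=-1.832992 → y ← 1.085600 + 0.4·(-1.832992) = 0.352403
x=0.800000, y=0.352403: f=-1.265172 → y ← 0.352403 + 0.4·(-1.265172) = -0.153666
x=1.200000, y=-0.153666: f=-0.997161 → y ← -0.153666 + 0.4·(-0.997161) = -0.552530
x=1.600000, y=-0.552530: f=-0.870660 → y ← -0.552530 + 0.4·(-0.870660) = -0.900794
y(2) ≈ -0.9008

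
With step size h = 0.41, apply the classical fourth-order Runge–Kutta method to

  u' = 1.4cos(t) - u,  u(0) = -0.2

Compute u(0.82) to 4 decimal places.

0.5927

RK4: k1 = f(t_n, u_n); k2 = f(t_n + h/2, u_n + (h/2)·k1); k3 = f(t_n + h/2, u_n + (h/2)·k2); k4 = f(t_n + h, u_n + h·k3); u_{n+1} = u_n + (h/6)·(k1 + 2k2 + 2k3 + k4).
t=0.000000, u=-0.200000:
  k1 = f(0.000000, -0.200000) = 1.600000
  k2 = f(0.205000, 0.128000) = 1.242685
  k3 = f(0.205000, 0.054751) = 1.315935
  k4 = f(0.410000, 0.339533) = 0.944436
  u ← -0.200000 + (0.41/6)·(k1 + 2k2 + 2k3 + k4) = 0.323548
t=0.410000, u=0.323548:
  k1 = f(0.410000, 0.323548) = 0.960421
  k2 = f(0.615000, 0.520434) = 0.623049
  k3 = f(0.615000, 0.451273) = 0.692210
  k4 = f(0.820000, 0.607354) = 0.347756
  u ← 0.323548 + (0.41/6)·(k1 + 2k2 + 2k3 + k4) = 0.592692
u(0.82) ≈ 0.5927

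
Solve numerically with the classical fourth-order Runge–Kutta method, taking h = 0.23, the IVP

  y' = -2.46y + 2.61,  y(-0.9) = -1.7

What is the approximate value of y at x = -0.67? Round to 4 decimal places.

RK4: k1 = f(x_n, y_n); k2 = f(x_n + h/2, y_n + (h/2)·k1); k3 = f(x_n + h/2, y_n + (h/2)·k2); k4 = f(x_n + h, y_n + h·k3); y_{n+1} = y_n + (h/6)·(k1 + 2k2 + 2k3 + k4).
x=-0.900000, y=-1.700000:
  k1 = f(-0.900000, -1.700000) = 6.792000
  k2 = f(-0.785000, -0.918920) = 4.870543
  k3 = f(-0.785000, -1.139888) = 5.414123
  k4 = f(-0.670000, -0.454752) = 3.728689
  y ← -1.700000 + (0.23/6)·(k1 + 2k2 + 2k3 + k4) = -0.508216
y(-0.67) ≈ -0.5082

-0.5082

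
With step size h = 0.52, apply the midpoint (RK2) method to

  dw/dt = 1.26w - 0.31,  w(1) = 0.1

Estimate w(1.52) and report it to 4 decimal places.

-0.0270

Midpoint: k1 = f(t_n, w_n); k2 = f(t_n + h/2, w_n + (h/2)·k1); w_{n+1} = w_n + h·k2.
t=1.000000, w=0.100000:
  k1 = f(1.000000, 0.100000) = -0.184000
  k2 = f(1.260000, 0.052160) = -0.244278
  w ← 0.100000 + 0.52·(-0.244278) = -0.027025
w(1.52) ≈ -0.0270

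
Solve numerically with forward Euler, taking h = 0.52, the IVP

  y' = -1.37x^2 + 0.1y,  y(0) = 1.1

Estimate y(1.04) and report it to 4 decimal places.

1.0247

Euler: y_{n+1} = y_n + h·f(x_n, y_n).
x=0.000000, y=1.100000: f=0.110000 → y ← 1.100000 + 0.52·0.110000 = 1.157200
x=0.520000, y=1.157200: f=-0.254728 → y ← 1.157200 + 0.52·(-0.254728) = 1.024741
y(1.04) ≈ 1.0247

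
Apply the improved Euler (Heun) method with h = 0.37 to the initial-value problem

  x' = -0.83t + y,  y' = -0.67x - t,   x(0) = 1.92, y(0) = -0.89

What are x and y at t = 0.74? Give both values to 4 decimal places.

Heun on (x,y): k1 = f(t_n, state_n); k2 = f(t_n + h, state_n + h·k1); state_{n+1} = state_n + (h/2)·(k1 + k2).
0.000000: (1.920000, -0.890000)
  k1 = (-0.890000, -1.286400)
  predictor → (1.590700, -1.365968)
  k2 = (-1.673068, -1.435769)
  → (1.445832, -1.393601)
0.370000: (1.445832, -1.393601)
  k1 = (-1.700701, -1.338708)
  predictor → (0.816573, -1.888923)
  k2 = (-2.503123, -1.287104)
  → (0.668125, -1.879376)
(x(0.74), y(0.74)) ≈ (0.6681, -1.8794)

0.6681, -1.8794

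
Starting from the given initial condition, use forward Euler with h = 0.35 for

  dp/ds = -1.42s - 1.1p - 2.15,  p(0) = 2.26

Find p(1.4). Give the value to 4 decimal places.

Euler: p_{n+1} = p_n + h·f(s_n, p_n).
s=0.000000, p=2.260000: f=-4.636000 → p ← 2.260000 + 0.35·(-4.636000) = 0.637400
s=0.350000, p=0.637400: f=-3.348140 → p ← 0.637400 + 0.35·(-3.348140) = -0.534449
s=0.700000, p=-0.534449: f=-2.556106 → p ← -0.534449 + 0.35·(-2.556106) = -1.429086
s=1.050000, p=-1.429086: f=-2.069005 → p ← -1.429086 + 0.35·(-2.069005) = -2.153238
p(1.4) ≈ -2.1532

-2.1532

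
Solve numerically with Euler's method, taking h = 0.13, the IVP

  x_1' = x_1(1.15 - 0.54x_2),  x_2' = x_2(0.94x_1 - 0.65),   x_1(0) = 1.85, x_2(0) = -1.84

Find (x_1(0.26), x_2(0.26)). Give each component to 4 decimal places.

3.0680, -2.5302

Euler on (x_1,x_2): x_1_{n+1} = x_1_n + h·x_1', x_2_{n+1} = x_2_n + h·x_2'.
0.000000: (1.850000, -1.840000); f=(3.965660, -2.003760) → (2.365536, -2.100489)
0.130000: (2.365536, -2.100489); f=(5.403508, -3.305337) → (3.067992, -2.530183)
(x_1(0.26), x_2(0.26)) ≈ (3.0680, -2.5302)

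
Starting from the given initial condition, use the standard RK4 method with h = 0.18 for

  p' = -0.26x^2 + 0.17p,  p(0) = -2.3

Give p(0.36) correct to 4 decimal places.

RK4: k1 = f(x_n, p_n); k2 = f(x_n + h/2, p_n + (h/2)·k1); k3 = f(x_n + h/2, p_n + (h/2)·k2); k4 = f(x_n + h, p_n + h·k3); p_{n+1} = p_n + (h/6)·(k1 + 2k2 + 2k3 + k4).
x=0.000000, p=-2.300000:
  k1 = f(0.000000, -2.300000) = -0.391000
  k2 = f(0.090000, -2.335190) = -0.399088
  k3 = f(0.090000, -2.335918) = -0.399212
  k4 = f(0.180000, -2.371858) = -0.411640
  p ← -2.300000 + (0.18/6)·(k1 + 2k2 + 2k3 + k4) = -2.371977
x=0.180000, p=-2.371977:
  k1 = f(0.180000, -2.371977) = -0.411660
  k2 = f(0.270000, -2.409027) = -0.428489
  k3 = f(0.270000, -2.410541) = -0.428746
  k4 = f(0.360000, -2.449151) = -0.450052
  p ← -2.371977 + (0.18/6)·(k1 + 2k2 + 2k3 + k4) = -2.449263
p(0.36) ≈ -2.4493

-2.4493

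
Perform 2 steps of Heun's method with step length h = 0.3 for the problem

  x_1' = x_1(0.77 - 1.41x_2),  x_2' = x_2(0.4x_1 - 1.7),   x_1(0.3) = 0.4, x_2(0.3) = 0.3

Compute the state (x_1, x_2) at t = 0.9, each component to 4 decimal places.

0.5397, 0.1261

Heun on (x_1,x_2): k1 = f(t_n, state_n); k2 = f(t_n + h, state_n + h·k1); state_{n+1} = state_n + (h/2)·(k1 + k2).
0.300000: (0.400000, 0.300000)
  k1 = (0.138800, -0.462000)
  predictor → (0.441640, 0.161400)
  k2 = (0.239557, -0.245868)
  → (0.456754, 0.193820)
0.600000: (0.456754, 0.193820)
  k1 = (0.226876, -0.294083)
  predictor → (0.524816, 0.105595)
  k2 = (0.325969, -0.157344)
  → (0.539680, 0.126106)
(x_1(0.9), x_2(0.9)) ≈ (0.5397, 0.1261)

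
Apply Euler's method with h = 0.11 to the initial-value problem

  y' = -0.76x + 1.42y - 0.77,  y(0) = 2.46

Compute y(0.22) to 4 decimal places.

3.0967

Euler: y_{n+1} = y_n + h·f(x_n, y_n).
x=0.000000, y=2.460000: f=2.723200 → y ← 2.460000 + 0.11·2.723200 = 2.759552
x=0.110000, y=2.759552: f=3.064964 → y ← 2.759552 + 0.11·3.064964 = 3.096698
y(0.22) ≈ 3.0967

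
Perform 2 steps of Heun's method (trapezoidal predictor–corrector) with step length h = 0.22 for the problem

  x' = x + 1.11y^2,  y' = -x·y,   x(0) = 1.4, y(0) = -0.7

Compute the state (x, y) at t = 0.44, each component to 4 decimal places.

Heun on (x,y): k1 = f(t_n, state_n); k2 = f(t_n + h, state_n + h·k1); state_{n+1} = state_n + (h/2)·(k1 + k2).
0.000000: (1.400000, -0.700000)
  k1 = (1.943900, 0.980000)
  predictor → (1.827658, -0.484400)
  k2 = (2.088112, 0.885318)
  → (1.843521, -0.494815)
0.220000: (1.843521, -0.494815)
  k1 = (2.115296, 0.912202)
  predictor → (2.308886, -0.294131)
  k2 = (2.404916, 0.679114)
  → (2.340745, -0.319770)
(x(0.44), y(0.44)) ≈ (2.3407, -0.3198)

2.3407, -0.3198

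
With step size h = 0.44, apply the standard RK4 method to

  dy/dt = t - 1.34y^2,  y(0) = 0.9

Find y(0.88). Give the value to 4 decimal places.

0.6943

RK4: k1 = f(t_n, y_n); k2 = f(t_n + h/2, y_n + (h/2)·k1); k3 = f(t_n + h/2, y_n + (h/2)·k2); k4 = f(t_n + h, y_n + h·k3); y_{n+1} = y_n + (h/6)·(k1 + 2k2 + 2k3 + k4).
t=0.000000, y=0.900000:
  k1 = f(0.000000, 0.900000) = -1.085400
  k2 = f(0.220000, 0.661212) = -0.365850
  k3 = f(0.220000, 0.819513) = -0.679946
  k4 = f(0.440000, 0.600824) = -0.043725
  y ← 0.900000 + (0.44/6)·(k1 + 2k2 + 2k3 + k4) = 0.663814
t=0.440000, y=0.663814:
  k1 = f(0.440000, 0.663814) = -0.150470
  k2 = f(0.660000, 0.630711) = 0.126953
  k3 = f(0.660000, 0.691744) = 0.018797
  k4 = f(0.880000, 0.672085) = 0.274725
  y ← 0.663814 + (0.44/6)·(k1 + 2k2 + 2k3 + k4) = 0.694303
y(0.88) ≈ 0.6943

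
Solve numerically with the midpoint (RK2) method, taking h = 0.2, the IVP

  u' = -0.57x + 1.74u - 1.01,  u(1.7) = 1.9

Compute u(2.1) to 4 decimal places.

2.5962

Midpoint: k1 = f(x_n, u_n); k2 = f(x_n + h/2, u_n + (h/2)·k1); u_{n+1} = u_n + h·k2.
x=1.700000, u=1.900000:
  k1 = f(1.700000, 1.900000) = 1.327000
  k2 = f(1.800000, 2.032700) = 1.500898
  u ← 1.900000 + 0.2·1.500898 = 2.200180
x=1.900000, u=2.200180:
  k1 = f(1.900000, 2.200180) = 1.735313
  k2 = f(2.000000, 2.373711) = 1.980257
  u ← 2.200180 + 0.2·1.980257 = 2.596231
u(2.1) ≈ 2.5962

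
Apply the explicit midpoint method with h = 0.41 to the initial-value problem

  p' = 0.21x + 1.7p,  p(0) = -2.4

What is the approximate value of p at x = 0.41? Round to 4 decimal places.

Midpoint: k1 = f(x_n, p_n); k2 = f(x_n + h/2, p_n + (h/2)·k1); p_{n+1} = p_n + h·k2.
x=0.000000, p=-2.400000:
  k1 = f(0.000000, -2.400000) = -4.080000
  k2 = f(0.205000, -3.236400) = -5.458830
  p ← -2.400000 + 0.41·(-5.458830) = -4.638120
p(0.41) ≈ -4.6381

-4.6381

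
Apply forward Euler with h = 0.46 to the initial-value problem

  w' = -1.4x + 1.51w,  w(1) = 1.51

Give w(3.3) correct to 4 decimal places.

Euler: w_{n+1} = w_n + h·f(x_n, w_n).
x=1.000000, w=1.510000: f=0.880100 → w ← 1.510000 + 0.46·0.880100 = 1.914846
x=1.460000, w=1.914846: f=0.847417 → w ← 1.914846 + 0.46·0.847417 = 2.304658
x=1.920000, w=2.304658: f=0.792034 → w ← 2.304658 + 0.46·0.792034 = 2.668994
x=2.380000, w=2.668994: f=0.698180 → w ← 2.668994 + 0.46·0.698180 = 2.990156
x=2.840000, w=2.990156: f=0.539136 → w ← 2.990156 + 0.46·0.539136 = 3.238159
w(3.3) ≈ 3.2382

3.2382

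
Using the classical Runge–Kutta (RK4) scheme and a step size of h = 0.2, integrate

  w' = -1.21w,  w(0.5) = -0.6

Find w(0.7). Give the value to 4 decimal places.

RK4: k1 = f(t_n, w_n); k2 = f(t_n + h/2, w_n + (h/2)·k1); k3 = f(t_n + h/2, w_n + (h/2)·k2); k4 = f(t_n + h, w_n + h·k3); w_{n+1} = w_n + (h/6)·(k1 + 2k2 + 2k3 + k4).
t=0.500000, w=-0.600000:
  k1 = f(0.500000, -0.600000) = 0.726000
  k2 = f(0.600000, -0.527400) = 0.638154
  k3 = f(0.600000, -0.536185) = 0.648783
  k4 = f(0.700000, -0.470243) = 0.568994
  w ← -0.600000 + (0.2/6)·(k1 + 2k2 + 2k3 + k4) = -0.471038
w(0.7) ≈ -0.4710

-0.4710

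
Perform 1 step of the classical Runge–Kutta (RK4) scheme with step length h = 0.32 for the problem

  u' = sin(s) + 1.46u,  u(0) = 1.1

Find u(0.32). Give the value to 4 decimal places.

1.8145

RK4: k1 = f(s_n, u_n); k2 = f(s_n + h/2, u_n + (h/2)·k1); k3 = f(s_n + h/2, u_n + (h/2)·k2); k4 = f(s_n + h, u_n + h·k3); u_{n+1} = u_n + (h/6)·(k1 + 2k2 + 2k3 + k4).
s=0.000000, u=1.100000:
  k1 = f(0.000000, 1.100000) = 1.606000
  k2 = f(0.160000, 1.356960) = 2.140480
  k3 = f(0.160000, 1.442477) = 2.265334
  k4 = f(0.320000, 1.824907) = 2.978931
  u ← 1.100000 + (0.32/6)·(k1 + 2k2 + 2k3 + k4) = 1.814483
u(0.32) ≈ 1.8145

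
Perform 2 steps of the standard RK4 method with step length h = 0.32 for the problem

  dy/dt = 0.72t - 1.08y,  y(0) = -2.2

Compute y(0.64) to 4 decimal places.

-0.9836

RK4: k1 = f(t_n, y_n); k2 = f(t_n + h/2, y_n + (h/2)·k1); k3 = f(t_n + h/2, y_n + (h/2)·k2); k4 = f(t_n + h, y_n + h·k3); y_{n+1} = y_n + (h/6)·(k1 + 2k2 + 2k3 + k4).
t=0.000000, y=-2.200000:
  k1 = f(0.000000, -2.200000) = 2.376000
  k2 = f(0.160000, -1.819840) = 2.080627
  k3 = f(0.160000, -1.867100) = 2.131668
  k4 = f(0.320000, -1.517866) = 1.869696
  y ← -2.200000 + (0.32/6)·(k1 + 2k2 + 2k3 + k4) = -1.524251
t=0.320000, y=-1.524251:
  k1 = f(0.320000, -1.524251) = 1.876592
  k2 = f(0.480000, -1.223997) = 1.667517
  k3 = f(0.480000, -1.257449) = 1.703645
  k4 = f(0.640000, -0.979085) = 1.518212
  y ← -1.524251 + (0.32/6)·(k1 + 2k2 + 2k3 + k4) = -0.983605
y(0.64) ≈ -0.9836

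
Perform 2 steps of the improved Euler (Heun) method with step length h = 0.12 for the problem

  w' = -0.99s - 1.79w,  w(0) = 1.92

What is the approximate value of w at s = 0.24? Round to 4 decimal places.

1.2287

Heun: k1 = f(s_n, w_n); k2 = f(s_n + h, w_n + h·k1); w_{n+1} = w_n + (h/2)·(k1 + k2).
s=0.000000, w=1.920000:
  k1 = f(0.000000, 1.920000) = -3.436800
  k2 = f(0.120000, 1.507584) = -2.817375
  w ← 1.920000 + (0.12/2)·(-3.436800 + (-2.817375)) = 1.544749
s=0.120000, w=1.544749:
  k1 = f(0.120000, 1.544749) = -2.883902
  k2 = f(0.240000, 1.198681) = -2.383240
  w ← 1.544749 + (0.12/2)·(-2.883902 + (-2.383240)) = 1.228721
w(0.24) ≈ 1.2287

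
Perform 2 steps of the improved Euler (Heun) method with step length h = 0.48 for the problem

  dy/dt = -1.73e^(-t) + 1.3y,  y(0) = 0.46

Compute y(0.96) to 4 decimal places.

-0.7483

Heun: k1 = f(t_n, y_n); k2 = f(t_n + h, y_n + h·k1); y_{n+1} = y_n + (h/2)·(k1 + k2).
t=0.000000, y=0.460000:
  k1 = f(0.000000, 0.460000) = -1.132000
  k2 = f(0.480000, -0.083360) = -1.178863
  y ← 0.460000 + (0.48/2)·(-1.132000 + (-1.178863)) = -0.094607
t=0.480000, y=-0.094607:
  k1 = f(0.480000, -0.094607) = -1.193485
  k2 = f(0.960000, -0.667480) = -1.530128
  y ← -0.094607 + (0.48/2)·(-1.193485 + (-1.530128)) = -0.748274
y(0.96) ≈ -0.7483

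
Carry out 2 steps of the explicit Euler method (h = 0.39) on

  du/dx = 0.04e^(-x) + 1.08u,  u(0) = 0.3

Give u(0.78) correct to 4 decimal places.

0.6387

Euler: u_{n+1} = u_n + h·f(x_n, u_n).
x=0.000000, u=0.300000: f=0.364000 → u ← 0.300000 + 0.39·0.364000 = 0.441960
x=0.390000, u=0.441960: f=0.504399 → u ← 0.441960 + 0.39·0.504399 = 0.638676
u(0.78) ≈ 0.6387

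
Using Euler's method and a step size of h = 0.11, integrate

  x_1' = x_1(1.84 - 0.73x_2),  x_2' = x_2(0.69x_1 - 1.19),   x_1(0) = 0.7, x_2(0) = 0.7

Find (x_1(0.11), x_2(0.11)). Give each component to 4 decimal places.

Euler on (x_1,x_2): x_1_{n+1} = x_1_n + h·x_1', x_2_{n+1} = x_2_n + h·x_2'.
0.000000: (0.700000, 0.700000); f=(0.930300, -0.494900) → (0.802333, 0.645561)
(x_1(0.11), x_2(0.11)) ≈ (0.8023, 0.6456)

0.8023, 0.6456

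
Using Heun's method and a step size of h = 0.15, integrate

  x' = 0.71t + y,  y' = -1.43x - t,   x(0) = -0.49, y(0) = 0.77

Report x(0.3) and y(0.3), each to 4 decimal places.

-0.2029, 0.8792

Heun on (x,y): k1 = f(t_n, state_n); k2 = f(t_n + h, state_n + h·k1); state_{n+1} = state_n + (h/2)·(k1 + k2).
0.000000: (-0.490000, 0.770000)
  k1 = (0.770000, 0.700700)
  predictor → (-0.374500, 0.875105)
  k2 = (0.981605, 0.385535)
  → (-0.358630, 0.851468)
0.150000: (-0.358630, 0.851468)
  k1 = (0.957968, 0.362840)
  predictor → (-0.214934, 0.905894)
  k2 = (1.118894, 0.007356)
  → (-0.202865, 0.879232)
(x(0.3), y(0.3)) ≈ (-0.2029, 0.8792)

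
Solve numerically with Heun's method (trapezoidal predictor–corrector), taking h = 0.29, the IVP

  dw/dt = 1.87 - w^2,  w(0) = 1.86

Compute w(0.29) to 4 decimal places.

Heun: k1 = f(t_n, w_n); k2 = f(t_n + h, w_n + h·k1); w_{n+1} = w_n + (h/2)·(k1 + k2).
t=0.000000, w=1.860000:
  k1 = f(0.000000, 1.860000) = -1.589600
  k2 = f(0.290000, 1.399016) = -0.087246
  w ← 1.860000 + (0.29/2)·(-1.589600 + (-0.087246)) = 1.616857
w(0.29) ≈ 1.6169

1.6169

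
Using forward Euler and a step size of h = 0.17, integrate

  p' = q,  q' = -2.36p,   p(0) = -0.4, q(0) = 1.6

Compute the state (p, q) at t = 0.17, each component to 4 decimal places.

-0.1280, 1.7605

Euler on (p,q): p_{n+1} = p_n + h·p', q_{n+1} = q_n + h·q'.
0.000000: (-0.400000, 1.600000); f=(1.600000, 0.944000) → (-0.128000, 1.760480)
(p(0.17), q(0.17)) ≈ (-0.1280, 1.7605)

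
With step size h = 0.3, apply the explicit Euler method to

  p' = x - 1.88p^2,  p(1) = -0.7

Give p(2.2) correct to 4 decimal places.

0.3083

Euler: p_{n+1} = p_n + h·f(x_n, p_n).
x=1.000000, p=-0.700000: f=0.078800 → p ← -0.700000 + 0.3·0.078800 = -0.676360
x=1.300000, p=-0.676360: f=0.439970 → p ← -0.676360 + 0.3·0.439970 = -0.544369
x=1.600000, p=-0.544369: f=1.042885 → p ← -0.544369 + 0.3·1.042885 = -0.231503
x=1.900000, p=-0.231503: f=1.799244 → p ← -0.231503 + 0.3·1.799244 = 0.308270
p(2.2) ≈ 0.3083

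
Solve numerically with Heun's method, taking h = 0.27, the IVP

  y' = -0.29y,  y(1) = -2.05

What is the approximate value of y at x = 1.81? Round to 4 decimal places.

-1.6212

Heun: k1 = f(x_n, y_n); k2 = f(x_n + h, y_n + h·k1); y_{n+1} = y_n + (h/2)·(k1 + k2).
x=1.000000, y=-2.050000:
  k1 = f(1.000000, -2.050000) = 0.594500
  k2 = f(1.270000, -1.889485) = 0.547951
  y ← -2.050000 + (0.27/2)·(0.594500 + 0.547951) = -1.895769
x=1.270000, y=-1.895769:
  k1 = f(1.270000, -1.895769) = 0.549773
  k2 = f(1.540000, -1.747330) = 0.506726
  y ← -1.895769 + (0.27/2)·(0.549773 + 0.506726) = -1.753142
x=1.540000, y=-1.753142:
  k1 = f(1.540000, -1.753142) = 0.508411
  k2 = f(1.810000, -1.615871) = 0.468603
  y ← -1.753142 + (0.27/2)·(0.508411 + 0.468603) = -1.621245
y(1.81) ≈ -1.6212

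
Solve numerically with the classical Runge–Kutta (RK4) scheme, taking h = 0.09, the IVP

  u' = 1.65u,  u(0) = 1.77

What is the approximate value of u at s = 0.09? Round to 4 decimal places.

RK4: k1 = f(s_n, u_n); k2 = f(s_n + h/2, u_n + (h/2)·k1); k3 = f(s_n + h/2, u_n + (h/2)·k2); k4 = f(s_n + h, u_n + h·k3); u_{n+1} = u_n + (h/6)·(k1 + 2k2 + 2k3 + k4).
s=0.000000, u=1.770000:
  k1 = f(0.000000, 1.770000) = 2.920500
  k2 = f(0.045000, 1.901423) = 3.137347
  k3 = f(0.045000, 1.911181) = 3.153448
  k4 = f(0.090000, 2.053810) = 3.388787
  u ← 1.770000 + (0.09/6)·(k1 + 2k2 + 2k3 + k4) = 2.053363
u(0.09) ≈ 2.0534

2.0534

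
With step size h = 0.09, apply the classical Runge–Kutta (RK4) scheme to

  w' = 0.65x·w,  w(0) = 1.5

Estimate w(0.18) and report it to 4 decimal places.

RK4: k1 = f(x_n, w_n); k2 = f(x_n + h/2, w_n + (h/2)·k1); k3 = f(x_n + h/2, w_n + (h/2)·k2); k4 = f(x_n + h, w_n + h·k3); w_{n+1} = w_n + (h/6)·(k1 + 2k2 + 2k3 + k4).
x=0.000000, w=1.500000:
  k1 = f(0.000000, 1.500000) = 0.000000
  k2 = f(0.045000, 1.500000) = 0.043875
  k3 = f(0.045000, 1.501974) = 0.043933
  k4 = f(0.090000, 1.503954) = 0.087981
  w ← 1.500000 + (0.09/6)·(k1 + 2k2 + 2k3 + k4) = 1.503954
x=0.090000, w=1.503954:
  k1 = f(0.090000, 1.503954) = 0.087981
  k2 = f(0.135000, 1.507913) = 0.132319
  k3 = f(0.135000, 1.509908) = 0.132494
  k4 = f(0.180000, 1.515878) = 0.177358
  w ← 1.503954 + (0.09/6)·(k1 + 2k2 + 2k3 + k4) = 1.515878
w(0.18) ≈ 1.5159

1.5159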